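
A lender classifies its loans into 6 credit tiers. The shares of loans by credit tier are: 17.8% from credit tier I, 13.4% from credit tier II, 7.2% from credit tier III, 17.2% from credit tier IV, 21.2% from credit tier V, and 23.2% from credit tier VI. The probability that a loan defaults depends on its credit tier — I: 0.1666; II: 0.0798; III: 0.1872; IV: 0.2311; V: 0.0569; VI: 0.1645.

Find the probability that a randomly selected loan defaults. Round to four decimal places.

Summing over the partition,
P(D) = P(D|I)·P(I) + P(D|II)·P(II) + P(D|III)·P(III) + P(D|IV)·P(IV) + P(D|V)·P(V) + P(D|VI)·P(VI)
      = 0.1666·0.178 + 0.0798·0.134 + 0.1872·0.072 + 0.2311·0.172 + 0.0569·0.212 + 0.1645·0.232
      = 0.0296548 + 0.0106932 + 0.0134784 + 0.0397492 + 0.0120628 + 0.038164 = 0.1438024

0.1438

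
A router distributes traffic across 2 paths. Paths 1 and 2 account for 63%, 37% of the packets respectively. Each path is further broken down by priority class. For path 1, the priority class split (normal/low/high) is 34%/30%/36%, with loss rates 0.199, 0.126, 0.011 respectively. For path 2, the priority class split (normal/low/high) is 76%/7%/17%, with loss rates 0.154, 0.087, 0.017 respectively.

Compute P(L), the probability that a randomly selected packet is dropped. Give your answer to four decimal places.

P(L|1) = 0.34·0.199 + 0.3·0.126 + 0.36·0.011 = 0.06766 + 0.0378 + 0.00396 = 0.10942
P(L|2) = 0.76·0.154 + 0.07·0.087 + 0.17·0.017 = 0.11704 + 0.00609 + 0.00289 = 0.12602
Then overall,
P(L) = 0.63·0.10942 + 0.37·0.12602
      = 0.0689346 + 0.0466274 = 0.115562

P(L) ≈ 0.1156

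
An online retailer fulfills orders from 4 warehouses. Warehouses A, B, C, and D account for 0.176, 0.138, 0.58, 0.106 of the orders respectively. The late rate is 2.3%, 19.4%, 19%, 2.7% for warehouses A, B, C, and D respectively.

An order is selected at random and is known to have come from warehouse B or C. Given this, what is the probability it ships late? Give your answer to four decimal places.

P(L|S) ≈ 0.1908

Let S = {B, C}.
P(S) = 0.138 + 0.58 = 0.718.
P(L ∩ S) = 0.194·0.138 + 0.19·0.58 = 0.026772 + 0.1102 = 0.136972.
P(L | S) = 0.136972 / 0.718 = 0.190769…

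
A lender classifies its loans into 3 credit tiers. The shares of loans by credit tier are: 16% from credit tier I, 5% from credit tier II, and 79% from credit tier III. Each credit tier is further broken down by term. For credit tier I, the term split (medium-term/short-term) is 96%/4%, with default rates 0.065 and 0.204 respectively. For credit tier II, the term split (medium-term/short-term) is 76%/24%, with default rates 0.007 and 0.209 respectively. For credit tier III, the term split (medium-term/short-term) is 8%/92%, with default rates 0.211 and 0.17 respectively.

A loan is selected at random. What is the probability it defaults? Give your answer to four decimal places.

P(D) ≈ 0.1510

P(D|I) = 0.96·0.065 + 0.04·0.204 = 0.0624 + 0.00816 = 0.07056
P(D|II) = 0.76·0.007 + 0.24·0.209 = 0.00532 + 0.05016 = 0.05548
P(D|III) = 0.08·0.211 + 0.92·0.17 = 0.01688 + 0.1564 = 0.17328
By total probability over the outer partition,
P(D) = 0.16·0.07056 + 0.05·0.05548 + 0.79·0.17328
      = 0.0112896 + 0.002774 + 0.1368912 = 0.1509548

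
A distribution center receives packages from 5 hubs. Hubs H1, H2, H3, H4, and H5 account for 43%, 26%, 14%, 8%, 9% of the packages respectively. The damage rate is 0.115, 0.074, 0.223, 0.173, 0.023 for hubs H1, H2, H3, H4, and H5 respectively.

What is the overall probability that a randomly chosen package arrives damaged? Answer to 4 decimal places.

Summing over the partition,
P(D) = P(D|H1)·P(H1) + P(D|H2)·P(H2) + P(D|H3)·P(H3) + P(D|H4)·P(H4) + P(D|H5)·P(H5)
      = 0.115·0.43 + 0.074·0.26 + 0.223·0.14 + 0.173·0.08 + 0.023·0.09
      = 0.04945 + 0.01924 + 0.03122 + 0.01384 + 0.00207 = 0.11582

0.1158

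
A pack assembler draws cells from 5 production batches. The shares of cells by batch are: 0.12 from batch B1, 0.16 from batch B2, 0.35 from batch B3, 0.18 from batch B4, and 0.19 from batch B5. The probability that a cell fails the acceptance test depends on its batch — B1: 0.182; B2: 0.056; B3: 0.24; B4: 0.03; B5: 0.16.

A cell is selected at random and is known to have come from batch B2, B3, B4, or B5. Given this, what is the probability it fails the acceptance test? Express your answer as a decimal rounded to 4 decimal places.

P(F|S) ≈ 0.1463

Let S = {B2, B3, B4, B5}.
P(S) = 0.16 + 0.35 + 0.18 + 0.19 = 0.88.
P(F ∩ S) = 0.056·0.16 + 0.24·0.35 + 0.03·0.18 + 0.16·0.19 = 0.00896 + 0.084 + 0.0054 + 0.0304 = 0.12876.
P(F | S) = 0.12876 / 0.88 = 0.146318…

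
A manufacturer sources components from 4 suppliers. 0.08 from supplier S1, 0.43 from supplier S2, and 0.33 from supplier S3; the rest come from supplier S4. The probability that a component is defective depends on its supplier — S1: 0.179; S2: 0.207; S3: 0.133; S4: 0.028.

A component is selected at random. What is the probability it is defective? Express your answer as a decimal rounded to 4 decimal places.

P(D) ≈ 0.1517

P(S4) = 1 − (0.08 + 0.43 + 0.33) = 0.16.
P(D) = P(D|S1)·P(S1) + P(D|S2)·P(S2) + P(D|S3)·P(S3) + P(D|S4)·P(S4)
      = 0.179·0.08 + 0.207·0.43 + 0.133·0.33 + 0.028·0.16
      = 0.01432 + 0.08901 + 0.04389 + 0.00448 = 0.1517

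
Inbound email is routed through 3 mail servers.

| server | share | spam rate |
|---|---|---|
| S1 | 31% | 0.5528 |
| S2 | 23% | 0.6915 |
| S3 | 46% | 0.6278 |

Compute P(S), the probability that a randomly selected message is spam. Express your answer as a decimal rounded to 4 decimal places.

0.6192

P(S) = P(S|S1)·P(S1) + P(S|S2)·P(S2) + P(S|S3)·P(S3)
      = 0.5528·0.31 + 0.6915·0.23 + 0.6278·0.46
      = 0.171368 + 0.159045 + 0.288788 = 0.619201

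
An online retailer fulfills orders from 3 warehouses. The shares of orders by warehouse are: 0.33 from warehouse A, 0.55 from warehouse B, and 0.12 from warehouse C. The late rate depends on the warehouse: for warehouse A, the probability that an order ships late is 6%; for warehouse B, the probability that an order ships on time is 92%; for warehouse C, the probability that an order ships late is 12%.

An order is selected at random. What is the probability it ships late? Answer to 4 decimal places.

P(L|B) = 1 − 0.92 = 0.08.
Summing over the partition,
P(L) = P(L|A)·P(A) + P(L|B)·P(B) + P(L|C)·P(C)
      = 0.06·0.33 + 0.08·0.55 + 0.12·0.12
      = 0.0198 + 0.044 + 0.0144 = 0.0782

0.0782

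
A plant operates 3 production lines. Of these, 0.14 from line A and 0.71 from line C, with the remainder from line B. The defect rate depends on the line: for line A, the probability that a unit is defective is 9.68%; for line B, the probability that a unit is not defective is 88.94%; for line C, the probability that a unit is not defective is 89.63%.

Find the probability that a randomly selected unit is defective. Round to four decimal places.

P(B) = 1 − (0.14 + 0.71) = 0.15.
P(D|B) = 1 − 0.8894 = 0.1106.
P(D|C) = 1 − 0.8963 = 0.1037.
Using total probability over the partition,
P(D) = P(D|A)·P(A) + P(D|B)·P(B) + P(D|C)·P(C)
      = 0.0968·0.14 + 0.1106·0.15 + 0.1037·0.71
      = 0.013552 + 0.01659 + 0.073627 = 0.103769

P(D) ≈ 0.1038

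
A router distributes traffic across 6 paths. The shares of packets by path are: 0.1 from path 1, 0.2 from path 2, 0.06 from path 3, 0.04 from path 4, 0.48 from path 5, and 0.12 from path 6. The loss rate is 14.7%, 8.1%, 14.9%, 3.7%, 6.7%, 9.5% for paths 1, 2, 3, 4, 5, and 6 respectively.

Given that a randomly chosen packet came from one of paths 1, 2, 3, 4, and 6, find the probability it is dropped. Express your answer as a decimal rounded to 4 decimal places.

P(L|S) ≈ 0.1014

Let S = {1, 2, 3, 4, 6}.
P(S) = 0.1 + 0.2 + 0.06 + 0.04 + 0.12 = 0.52.
P(L ∩ S) = 0.147·0.1 + 0.081·0.2 + 0.149·0.06 + 0.037·0.04 + 0.095·0.12 = 0.0147 + 0.0162 + 0.00894 + 0.00148 + 0.0114 = 0.05272.
P(L | S) = 0.05272 / 0.52 = 0.101385…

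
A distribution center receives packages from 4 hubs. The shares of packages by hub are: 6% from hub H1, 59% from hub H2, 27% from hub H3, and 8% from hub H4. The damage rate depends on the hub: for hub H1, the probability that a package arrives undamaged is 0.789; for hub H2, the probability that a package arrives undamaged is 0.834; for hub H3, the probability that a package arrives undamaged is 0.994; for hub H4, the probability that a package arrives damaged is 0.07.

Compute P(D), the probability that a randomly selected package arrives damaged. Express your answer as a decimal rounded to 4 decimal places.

P(D|H1) = 1 − 0.789 = 0.211.
P(D|H2) = 1 − 0.834 = 0.166.
P(D|H3) = 1 − 0.994 = 0.006.
P(D) = P(D|H1)·P(H1) + P(D|H2)·P(H2) + P(D|H3)·P(H3) + P(D|H4)·P(H4)
      = 0.211·0.06 + 0.166·0.59 + 0.006·0.27 + 0.07·0.08
      = 0.01266 + 0.09794 + 0.00162 + 0.0056 = 0.11782

0.1178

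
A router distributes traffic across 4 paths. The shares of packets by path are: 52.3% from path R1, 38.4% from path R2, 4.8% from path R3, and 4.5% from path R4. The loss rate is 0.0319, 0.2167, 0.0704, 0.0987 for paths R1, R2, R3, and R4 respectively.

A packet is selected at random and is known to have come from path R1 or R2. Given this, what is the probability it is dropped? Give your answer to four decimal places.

P(L|S) ≈ 0.1101

Let S = {R1, R2}.
P(S) = 0.523 + 0.384 = 0.907.
P(L ∩ S) = 0.0319·0.523 + 0.2167·0.384 = 0.0166837 + 0.0832128 = 0.0998965.
P(L | S) = 0.0998965 / 0.907 = 0.110139…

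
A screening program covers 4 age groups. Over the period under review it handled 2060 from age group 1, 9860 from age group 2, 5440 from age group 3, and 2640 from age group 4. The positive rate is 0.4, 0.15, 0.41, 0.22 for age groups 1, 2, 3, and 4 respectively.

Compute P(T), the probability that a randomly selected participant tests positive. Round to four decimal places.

Total: 2060 + 9860 + 5440 + 2640 = 20000.
P(1) = 2060/20000 = 0.103. P(2) = 9860/20000 = 0.493. P(3) = 5440/20000 = 0.272. P(4) = 2640/20000 = 0.132.
P(T) = P(T|1)·P(1) + P(T|2)·P(2) + P(T|3)·P(3) + P(T|4)·P(4)
      = 0.4·0.103 + 0.15·0.493 + 0.41·0.272 + 0.22·0.132
      = 0.0412 + 0.07395 + 0.11152 + 0.02904 = 0.25571

0.2557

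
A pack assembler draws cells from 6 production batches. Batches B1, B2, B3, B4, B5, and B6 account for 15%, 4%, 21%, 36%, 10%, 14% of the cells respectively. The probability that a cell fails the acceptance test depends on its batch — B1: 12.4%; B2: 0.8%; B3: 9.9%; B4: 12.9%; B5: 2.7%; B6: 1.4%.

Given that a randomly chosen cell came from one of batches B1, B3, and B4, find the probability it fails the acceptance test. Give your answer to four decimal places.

Let S = {B1, B3, B4}.
P(S) = 0.15 + 0.21 + 0.36 = 0.72.
P(F ∩ S) = 0.124·0.15 + 0.099·0.21 + 0.129·0.36 = 0.0186 + 0.02079 + 0.04644 = 0.08583.
P(F | S) = 0.08583 / 0.72 = 0.119208…

P(F|S) ≈ 0.1192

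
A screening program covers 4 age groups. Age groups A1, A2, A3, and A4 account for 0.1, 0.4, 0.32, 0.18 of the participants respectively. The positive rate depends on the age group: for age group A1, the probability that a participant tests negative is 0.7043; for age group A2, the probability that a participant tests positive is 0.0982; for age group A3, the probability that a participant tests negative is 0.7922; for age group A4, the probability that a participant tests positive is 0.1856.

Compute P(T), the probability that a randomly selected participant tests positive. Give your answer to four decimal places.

P(T) ≈ 0.1688

P(T|A1) = 1 − 0.7043 = 0.2957.
P(T|A3) = 1 − 0.7922 = 0.2078.
P(T) = P(T|A1)·P(A1) + P(T|A2)·P(A2) + P(T|A3)·P(A3) + P(T|A4)·P(A4)
      = 0.2957·0.1 + 0.0982·0.4 + 0.2078·0.32 + 0.1856·0.18
      = 0.02957 + 0.03928 + 0.066496 + 0.033408 = 0.168754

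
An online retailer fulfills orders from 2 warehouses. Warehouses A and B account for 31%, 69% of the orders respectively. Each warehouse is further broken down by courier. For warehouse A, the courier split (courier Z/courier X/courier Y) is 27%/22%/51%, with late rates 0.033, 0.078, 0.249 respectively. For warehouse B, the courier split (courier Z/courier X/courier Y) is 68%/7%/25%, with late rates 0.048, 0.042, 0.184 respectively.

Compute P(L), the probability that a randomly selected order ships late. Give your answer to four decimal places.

P(L) ≈ 0.1037

P(L|A) = 0.27·0.033 + 0.22·0.078 + 0.51·0.249 = 0.00891 + 0.01716 + 0.12699 = 0.15306
P(L|B) = 0.68·0.048 + 0.07·0.042 + 0.25·0.184 = 0.03264 + 0.00294 + 0.046 = 0.08158
Then overall,
P(L) = 0.31·0.15306 + 0.69·0.08158
      = 0.0474486 + 0.0562902 = 0.1037388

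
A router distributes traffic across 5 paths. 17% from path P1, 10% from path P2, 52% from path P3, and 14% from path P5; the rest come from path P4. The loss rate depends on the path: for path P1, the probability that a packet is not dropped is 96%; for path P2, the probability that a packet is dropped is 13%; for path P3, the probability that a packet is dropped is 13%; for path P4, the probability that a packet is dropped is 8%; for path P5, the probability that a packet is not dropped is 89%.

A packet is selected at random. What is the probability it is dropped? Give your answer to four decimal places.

P(L) ≈ 0.1084

P(P4) = 1 − (0.17 + 0.1 + 0.52 + 0.14) = 0.07.
P(L|P1) = 1 − 0.96 = 0.04.
P(L|P5) = 1 − 0.89 = 0.11.
P(L) = P(L|P1)·P(P1) + P(L|P2)·P(P2) + P(L|P3)·P(P3) + P(L|P4)·P(P4) + P(L|P5)·P(P5)
      = 0.04·0.17 + 0.13·0.1 + 0.13·0.52 + 0.08·0.07 + 0.11·0.14
      = 0.0068 + 0.013 + 0.0676 + 0.0056 + 0.0154 = 0.1084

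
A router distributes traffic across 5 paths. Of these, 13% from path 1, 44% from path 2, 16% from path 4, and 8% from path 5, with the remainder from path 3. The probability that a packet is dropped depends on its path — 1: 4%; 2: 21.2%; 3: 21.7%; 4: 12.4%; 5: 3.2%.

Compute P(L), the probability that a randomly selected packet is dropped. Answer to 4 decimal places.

P(3) = 1 − (0.13 + 0.44 + 0.16 + 0.08) = 0.19.
Using total probability over the partition,
P(L) = P(L|1)·P(1) + P(L|2)·P(2) + P(L|3)·P(3) + P(L|4)·P(4) + P(L|5)·P(5)
      = 0.04·0.13 + 0.212·0.44 + 0.217·0.19 + 0.124·0.16 + 0.032·0.08
      = 0.0052 + 0.09328 + 0.04123 + 0.01984 + 0.00256 = 0.16211

0.1621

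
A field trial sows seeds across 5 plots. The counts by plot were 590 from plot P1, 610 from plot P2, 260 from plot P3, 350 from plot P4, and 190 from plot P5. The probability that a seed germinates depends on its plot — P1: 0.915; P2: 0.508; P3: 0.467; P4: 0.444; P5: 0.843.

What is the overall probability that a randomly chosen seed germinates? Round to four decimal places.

0.6434

Total: 590 + 610 + 260 + 350 + 190 = 2000.
P(P1) = 590/2000 = 0.295. P(P2) = 610/2000 = 0.305. P(P3) = 260/2000 = 0.13. P(P4) = 350/2000 = 0.175. P(P5) = 190/2000 = 0.095.
By the law of total probability,
P(G) = P(G|P1)·P(P1) + P(G|P2)·P(P2) + P(G|P3)·P(P3) + P(G|P4)·P(P4) + P(G|P5)·P(P5)
      = 0.915·0.295 + 0.508·0.305 + 0.467·0.13 + 0.444·0.175 + 0.843·0.095
      = 0.269925 + 0.15494 + 0.06071 + 0.0777 + 0.080085 = 0.64336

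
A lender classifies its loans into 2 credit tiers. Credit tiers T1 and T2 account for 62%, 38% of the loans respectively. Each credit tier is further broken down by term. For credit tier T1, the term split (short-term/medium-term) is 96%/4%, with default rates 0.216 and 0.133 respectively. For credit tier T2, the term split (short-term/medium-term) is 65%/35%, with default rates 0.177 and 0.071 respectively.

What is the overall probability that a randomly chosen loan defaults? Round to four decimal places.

P(D) ≈ 0.1850

P(D|T1) = 0.96·0.216 + 0.04·0.133 = 0.20736 + 0.00532 = 0.21268
P(D|T2) = 0.65·0.177 + 0.35·0.071 = 0.11505 + 0.02485 = 0.1399
Then overall,
P(D) = 0.62·0.21268 + 0.38·0.1399
      = 0.1318616 + 0.053162 = 0.1850236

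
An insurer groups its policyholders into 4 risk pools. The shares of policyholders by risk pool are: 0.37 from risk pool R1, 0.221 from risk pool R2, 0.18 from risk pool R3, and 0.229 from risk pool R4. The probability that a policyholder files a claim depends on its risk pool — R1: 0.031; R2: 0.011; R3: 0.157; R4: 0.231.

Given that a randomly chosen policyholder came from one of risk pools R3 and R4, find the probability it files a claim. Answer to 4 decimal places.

Let S = {R3, R4}.
P(S) = 0.18 + 0.229 = 0.409.
P(C ∩ S) = 0.157·0.18 + 0.231·0.229 = 0.02826 + 0.052899 = 0.081159.
P(C | S) = 0.081159 / 0.409 = 0.198433…

0.1984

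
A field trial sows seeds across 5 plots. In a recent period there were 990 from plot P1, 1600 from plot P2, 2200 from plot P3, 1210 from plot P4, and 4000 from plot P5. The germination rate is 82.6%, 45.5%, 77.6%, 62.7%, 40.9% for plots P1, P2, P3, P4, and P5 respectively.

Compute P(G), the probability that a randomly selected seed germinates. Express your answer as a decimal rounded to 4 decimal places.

Total: 990 + 1600 + 2200 + 1210 + 4000 = 10000.
P(P1) = 990/10000 = 0.099. P(P2) = 1600/10000 = 0.16. P(P3) = 2200/10000 = 0.22. P(P4) = 1210/10000 = 0.121. P(P5) = 4000/10000 = 0.4.
P(G) = P(G|P1)·P(P1) + P(G|P2)·P(P2) + P(G|P3)·P(P3) + P(G|P4)·P(P4) + P(G|P5)·P(P5)
      = 0.826·0.099 + 0.455·0.16 + 0.776·0.22 + 0.627·0.121 + 0.409·0.4
      = 0.081774 + 0.0728 + 0.17072 + 0.075867 + 0.1636 = 0.564761

P(G) ≈ 0.5648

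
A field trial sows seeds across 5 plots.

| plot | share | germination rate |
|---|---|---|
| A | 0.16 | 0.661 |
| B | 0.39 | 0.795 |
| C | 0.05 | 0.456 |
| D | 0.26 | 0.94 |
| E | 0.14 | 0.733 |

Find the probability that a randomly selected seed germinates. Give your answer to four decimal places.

P(G) ≈ 0.7856

Summing over the partition,
P(G) = P(G|A)·P(A) + P(G|B)·P(B) + P(G|C)·P(C) + P(G|D)·P(D) + P(G|E)·P(E)
      = 0.661·0.16 + 0.795·0.39 + 0.456·0.05 + 0.94·0.26 + 0.733·0.14
      = 0.10576 + 0.31005 + 0.0228 + 0.2444 + 0.10262 = 0.78563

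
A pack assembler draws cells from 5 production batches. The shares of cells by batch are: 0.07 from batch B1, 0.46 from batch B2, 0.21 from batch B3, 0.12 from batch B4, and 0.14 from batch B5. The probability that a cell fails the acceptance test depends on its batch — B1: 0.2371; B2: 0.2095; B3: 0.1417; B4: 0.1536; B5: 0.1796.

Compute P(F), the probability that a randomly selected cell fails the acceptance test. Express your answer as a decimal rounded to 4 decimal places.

P(F) ≈ 0.1863

P(F) = P(F|B1)·P(B1) + P(F|B2)·P(B2) + P(F|B3)·P(B3) + P(F|B4)·P(B4) + P(F|B5)·P(B5)
      = 0.2371·0.07 + 0.2095·0.46 + 0.1417·0.21 + 0.1536·0.12 + 0.1796·0.14
      = 0.016597 + 0.09637 + 0.029757 + 0.018432 + 0.025144 = 0.1863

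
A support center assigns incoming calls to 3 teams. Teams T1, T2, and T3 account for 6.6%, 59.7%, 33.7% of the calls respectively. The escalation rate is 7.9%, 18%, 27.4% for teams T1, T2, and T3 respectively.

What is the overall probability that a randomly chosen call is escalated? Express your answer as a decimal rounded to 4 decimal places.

P(E) = P(E|T1)·P(T1) + P(E|T2)·P(T2) + P(E|T3)·P(T3)
      = 0.079·0.066 + 0.18·0.597 + 0.274·0.337
      = 0.005214 + 0.10746 + 0.092338 = 0.205012

P(E) ≈ 0.2050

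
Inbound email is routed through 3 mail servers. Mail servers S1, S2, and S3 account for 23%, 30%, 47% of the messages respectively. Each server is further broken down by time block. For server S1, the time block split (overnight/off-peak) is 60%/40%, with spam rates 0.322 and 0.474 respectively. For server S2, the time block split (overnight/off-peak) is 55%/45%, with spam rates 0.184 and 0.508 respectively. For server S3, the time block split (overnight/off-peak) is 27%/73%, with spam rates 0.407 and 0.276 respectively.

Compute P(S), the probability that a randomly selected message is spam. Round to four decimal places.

0.3333

P(S|S1) = 0.6·0.322 + 0.4·0.474 = 0.1932 + 0.1896 = 0.3828
P(S|S2) = 0.55·0.184 + 0.45·0.508 = 0.1012 + 0.2286 = 0.3298
P(S|S3) = 0.27·0.407 + 0.73·0.276 = 0.10989 + 0.20148 = 0.31137
Then overall,
P(S) = 0.23·0.3828 + 0.3·0.3298 + 0.47·0.31137
      = 0.088044 + 0.09894 + 0.1463439 = 0.3333279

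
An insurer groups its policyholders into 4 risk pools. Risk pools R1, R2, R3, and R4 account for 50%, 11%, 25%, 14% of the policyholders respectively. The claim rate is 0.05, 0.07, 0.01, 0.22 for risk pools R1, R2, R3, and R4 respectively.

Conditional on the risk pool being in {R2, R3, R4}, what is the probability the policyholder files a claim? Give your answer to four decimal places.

Let S = {R2, R3, R4}.
P(S) = 0.11 + 0.25 + 0.14 = 0.5.
P(C ∩ S) = 0.07·0.11 + 0.01·0.25 + 0.22·0.14 = 0.0077 + 0.0025 + 0.0308 = 0.041.
P(C | S) = 0.041 / 0.5 = 0.082000…

P(C|S) ≈ 0.0820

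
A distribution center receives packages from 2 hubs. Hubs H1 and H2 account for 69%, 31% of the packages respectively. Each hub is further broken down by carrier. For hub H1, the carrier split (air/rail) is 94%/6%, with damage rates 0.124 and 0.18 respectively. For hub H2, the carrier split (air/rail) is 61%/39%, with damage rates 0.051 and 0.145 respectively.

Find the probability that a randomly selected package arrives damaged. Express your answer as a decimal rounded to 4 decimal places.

P(D|H1) = 0.94·0.124 + 0.06·0.18 = 0.11656 + 0.0108 = 0.12736
P(D|H2) = 0.61·0.051 + 0.39·0.145 = 0.03111 + 0.05655 = 0.08766
By total probability over the outer partition,
P(D) = 0.69·0.12736 + 0.31·0.08766
      = 0.0878784 + 0.0271746 = 0.115053

P(D) ≈ 0.1151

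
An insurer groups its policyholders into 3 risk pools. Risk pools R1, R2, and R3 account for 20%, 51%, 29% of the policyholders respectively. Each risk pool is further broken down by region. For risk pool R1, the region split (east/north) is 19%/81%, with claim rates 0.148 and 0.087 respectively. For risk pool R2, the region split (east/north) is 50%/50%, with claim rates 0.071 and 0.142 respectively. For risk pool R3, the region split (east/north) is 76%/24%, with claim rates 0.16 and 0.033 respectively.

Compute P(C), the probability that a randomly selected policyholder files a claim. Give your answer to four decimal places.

P(C|R1) = 0.19·0.148 + 0.81·0.087 = 0.02812 + 0.07047 = 0.09859
P(C|R2) = 0.5·0.071 + 0.5·0.142 = 0.0355 + 0.071 = 0.1065
P(C|R3) = 0.76·0.16 + 0.24·0.033 = 0.1216 + 0.00792 = 0.12952
Then overall,
P(C) = 0.2·0.09859 + 0.51·0.1065 + 0.29·0.12952
      = 0.019718 + 0.054315 + 0.0375608 = 0.1115938

P(C) ≈ 0.1116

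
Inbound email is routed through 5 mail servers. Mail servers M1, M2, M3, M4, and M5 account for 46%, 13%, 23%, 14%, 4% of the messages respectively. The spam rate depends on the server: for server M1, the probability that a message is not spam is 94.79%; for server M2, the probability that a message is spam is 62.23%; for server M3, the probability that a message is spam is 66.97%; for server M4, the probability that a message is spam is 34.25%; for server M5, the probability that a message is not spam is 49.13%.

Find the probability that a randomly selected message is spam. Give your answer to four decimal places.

0.3272

P(S|M1) = 1 − 0.9479 = 0.0521.
P(S|M5) = 1 − 0.4913 = 0.5087.
Summing over the partition,
P(S) = P(S|M1)·P(M1) + P(S|M2)·P(M2) + P(S|M3)·P(M3) + P(S|M4)·P(M4) + P(S|M5)·P(M5)
      = 0.0521·0.46 + 0.6223·0.13 + 0.6697·0.23 + 0.3425·0.14 + 0.5087·0.04
      = 0.023966 + 0.080899 + 0.154031 + 0.04795 + 0.020348 = 0.327194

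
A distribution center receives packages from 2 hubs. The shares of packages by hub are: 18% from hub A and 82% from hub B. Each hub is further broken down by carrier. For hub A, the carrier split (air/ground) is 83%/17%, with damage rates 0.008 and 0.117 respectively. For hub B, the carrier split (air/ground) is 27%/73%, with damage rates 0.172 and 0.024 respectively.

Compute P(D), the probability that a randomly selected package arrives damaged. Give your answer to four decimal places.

P(D|A) = 0.83·0.008 + 0.17·0.117 = 0.00664 + 0.01989 = 0.02653
P(D|B) = 0.27·0.172 + 0.73·0.024 = 0.04644 + 0.01752 = 0.06396
Then overall,
P(D) = 0.18·0.02653 + 0.82·0.06396
      = 0.0047754 + 0.0524472 = 0.0572226

P(D) ≈ 0.0572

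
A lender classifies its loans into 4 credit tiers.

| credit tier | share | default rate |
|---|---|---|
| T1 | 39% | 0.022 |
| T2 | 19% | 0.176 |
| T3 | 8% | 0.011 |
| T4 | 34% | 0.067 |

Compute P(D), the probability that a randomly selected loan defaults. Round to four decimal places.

P(D) = P(D|T1)·P(T1) + P(D|T2)·P(T2) + P(D|T3)·P(T3) + P(D|T4)·P(T4)
      = 0.022·0.39 + 0.176·0.19 + 0.011·0.08 + 0.067·0.34
      = 0.00858 + 0.03344 + 0.00088 + 0.02278 = 0.06568

P(D) ≈ 0.0657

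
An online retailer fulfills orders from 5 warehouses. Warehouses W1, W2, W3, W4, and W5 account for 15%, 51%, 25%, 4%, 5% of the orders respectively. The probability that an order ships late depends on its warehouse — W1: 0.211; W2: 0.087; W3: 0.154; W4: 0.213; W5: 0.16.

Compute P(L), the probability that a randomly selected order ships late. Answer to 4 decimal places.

P(L) = P(L|W1)·P(W1) + P(L|W2)·P(W2) + P(L|W3)·P(W3) + P(L|W4)·P(W4) + P(L|W5)·P(W5)
      = 0.211·0.15 + 0.087·0.51 + 0.154·0.25 + 0.213·0.04 + 0.16·0.05
      = 0.03165 + 0.04437 + 0.0385 + 0.00852 + 0.008 = 0.13104

0.1310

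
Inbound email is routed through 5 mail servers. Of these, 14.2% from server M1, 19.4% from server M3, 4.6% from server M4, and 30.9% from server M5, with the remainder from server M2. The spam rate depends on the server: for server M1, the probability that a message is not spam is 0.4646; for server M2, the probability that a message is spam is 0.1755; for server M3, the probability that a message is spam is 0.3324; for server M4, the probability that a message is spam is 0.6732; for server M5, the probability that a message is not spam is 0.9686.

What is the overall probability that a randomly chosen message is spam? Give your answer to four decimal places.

P(M2) = 1 − (0.142 + 0.194 + 0.046 + 0.309) = 0.309.
P(S|M1) = 1 − 0.4646 = 0.5354.
P(S|M5) = 1 − 0.9686 = 0.0314.
Summing over the partition,
P(S) = P(S|M1)·P(M1) + P(S|M2)·P(M2) + P(S|M3)·P(M3) + P(S|M4)·P(M4) + P(S|M5)·P(M5)
      = 0.5354·0.142 + 0.1755·0.309 + 0.3324·0.194 + 0.6732·0.046 + 0.0314·0.309
      = 0.0760268 + 0.0542295 + 0.0644856 + 0.0309672 + 0.0097026 = 0.2354117

0.2354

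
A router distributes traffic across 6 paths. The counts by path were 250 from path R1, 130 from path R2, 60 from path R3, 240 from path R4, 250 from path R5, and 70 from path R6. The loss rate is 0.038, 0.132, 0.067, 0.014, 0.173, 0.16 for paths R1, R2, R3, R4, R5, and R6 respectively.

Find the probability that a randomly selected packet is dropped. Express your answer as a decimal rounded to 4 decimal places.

Total: 250 + 130 + 60 + 240 + 250 + 70 = 1000.
P(R1) = 250/1000 = 0.25. P(R2) = 130/1000 = 0.13. P(R3) = 60/1000 = 0.06. P(R4) = 240/1000 = 0.24. P(R5) = 250/1000 = 0.25. P(R6) = 70/1000 = 0.07.
P(L) = P(L|R1)·P(R1) + P(L|R2)·P(R2) + P(L|R3)·P(R3) + P(L|R4)·P(R4) + P(L|R5)·P(R5) + P(L|R6)·P(R6)
      = 0.038·0.25 + 0.132·0.13 + 0.067·0.06 + 0.014·0.24 + 0.173·0.25 + 0.16·0.07
      = 0.0095 + 0.01716 + 0.00402 + 0.00336 + 0.04325 + 0.0112 = 0.08849

P(L) ≈ 0.0885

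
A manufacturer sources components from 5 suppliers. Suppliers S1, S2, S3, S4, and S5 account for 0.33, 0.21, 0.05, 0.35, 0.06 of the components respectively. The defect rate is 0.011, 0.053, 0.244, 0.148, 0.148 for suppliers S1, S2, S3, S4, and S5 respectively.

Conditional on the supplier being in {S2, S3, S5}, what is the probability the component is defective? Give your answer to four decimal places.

Let S = {S2, S3, S5}.
P(S) = 0.21 + 0.05 + 0.06 = 0.32.
P(D ∩ S) = 0.053·0.21 + 0.244·0.05 + 0.148·0.06 = 0.01113 + 0.0122 + 0.00888 = 0.03221.
P(D | S) = 0.03221 / 0.32 = 0.100656…

P(D|S) ≈ 0.1007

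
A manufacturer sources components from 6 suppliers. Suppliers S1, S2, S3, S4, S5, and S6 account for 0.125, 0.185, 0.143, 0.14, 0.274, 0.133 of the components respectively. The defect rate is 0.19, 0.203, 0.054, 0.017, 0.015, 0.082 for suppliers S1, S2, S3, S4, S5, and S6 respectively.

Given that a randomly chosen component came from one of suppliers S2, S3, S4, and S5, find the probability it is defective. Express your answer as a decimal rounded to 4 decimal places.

Let S = {S2, S3, S4, S5}.
P(S) = 0.185 + 0.143 + 0.14 + 0.274 = 0.742.
P(D ∩ S) = 0.203·0.185 + 0.054·0.143 + 0.017·0.14 + 0.015·0.274 = 0.037555 + 0.007722 + 0.00238 + 0.00411 = 0.051767.
P(D | S) = 0.051767 / 0.742 = 0.069767…

P(D|S) ≈ 0.0698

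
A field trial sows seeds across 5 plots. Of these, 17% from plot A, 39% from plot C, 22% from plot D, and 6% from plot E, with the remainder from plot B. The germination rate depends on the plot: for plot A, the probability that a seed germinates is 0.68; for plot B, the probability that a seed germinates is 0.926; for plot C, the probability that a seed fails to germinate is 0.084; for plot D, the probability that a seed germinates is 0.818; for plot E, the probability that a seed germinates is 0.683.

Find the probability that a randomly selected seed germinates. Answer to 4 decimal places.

P(B) = 1 − (0.17 + 0.39 + 0.22 + 0.06) = 0.16.
P(G|C) = 1 − 0.084 = 0.916.
P(G) = P(G|A)·P(A) + P(G|B)·P(B) + P(G|C)·P(C) + P(G|D)·P(D) + P(G|E)·P(E)
      = 0.68·0.17 + 0.926·0.16 + 0.916·0.39 + 0.818·0.22 + 0.683·0.06
      = 0.1156 + 0.14816 + 0.35724 + 0.17996 + 0.04098 = 0.84194

P(G) ≈ 0.8419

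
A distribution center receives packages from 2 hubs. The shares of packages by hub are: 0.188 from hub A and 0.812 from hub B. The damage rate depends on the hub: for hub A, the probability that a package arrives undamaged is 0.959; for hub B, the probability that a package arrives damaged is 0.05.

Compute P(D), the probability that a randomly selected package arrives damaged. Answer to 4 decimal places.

0.0483

P(D|A) = 1 − 0.959 = 0.041.
Using total probability over the partition,
P(D) = P(D|A)·P(A) + P(D|B)·P(B)
      = 0.041·0.188 + 0.05·0.812
      = 0.007708 + 0.0406 = 0.048308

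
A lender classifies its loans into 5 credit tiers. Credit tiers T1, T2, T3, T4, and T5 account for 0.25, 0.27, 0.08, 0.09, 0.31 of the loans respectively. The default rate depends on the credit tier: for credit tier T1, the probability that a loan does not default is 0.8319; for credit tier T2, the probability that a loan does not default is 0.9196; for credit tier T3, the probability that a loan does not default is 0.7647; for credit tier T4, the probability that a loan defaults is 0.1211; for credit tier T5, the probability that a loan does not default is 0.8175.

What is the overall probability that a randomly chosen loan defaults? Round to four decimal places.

P(D) ≈ 0.1500

P(D|T1) = 1 − 0.8319 = 0.1681.
P(D|T2) = 1 − 0.9196 = 0.0804.
P(D|T3) = 1 − 0.7647 = 0.2353.
P(D|T5) = 1 − 0.8175 = 0.1825.
P(D) = P(D|T1)·P(T1) + P(D|T2)·P(T2) + P(D|T3)·P(T3) + P(D|T4)·P(T4) + P(D|T5)·P(T5)
      = 0.1681·0.25 + 0.0804·0.27 + 0.2353·0.08 + 0.1211·0.09 + 0.1825·0.31
      = 0.042025 + 0.021708 + 0.018824 + 0.010899 + 0.056575 = 0.150031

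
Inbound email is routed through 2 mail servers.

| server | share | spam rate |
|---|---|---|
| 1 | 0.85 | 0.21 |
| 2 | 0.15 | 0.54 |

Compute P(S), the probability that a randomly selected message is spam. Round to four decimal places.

Using total probability over the partition,
P(S) = P(S|1)·P(1) + P(S|2)·P(2)
      = 0.21·0.85 + 0.54·0.15
      = 0.1785 + 0.081 = 0.2595

0.2595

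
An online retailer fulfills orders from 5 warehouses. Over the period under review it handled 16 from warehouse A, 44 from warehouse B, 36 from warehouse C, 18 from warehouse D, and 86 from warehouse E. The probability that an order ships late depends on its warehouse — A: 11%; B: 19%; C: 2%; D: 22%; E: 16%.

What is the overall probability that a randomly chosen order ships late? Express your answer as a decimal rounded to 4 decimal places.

Total: 16 + 44 + 36 + 18 + 86 = 200.
P(A) = 16/200 = 0.08. P(B) = 44/200 = 0.22. P(C) = 36/200 = 0.18. P(D) = 18/200 = 0.09. P(E) = 86/200 = 0.43.
P(L) = P(L|A)·P(A) + P(L|B)·P(B) + P(L|C)·P(C) + P(L|D)·P(D) + P(L|E)·P(E)
      = 0.11·0.08 + 0.19·0.22 + 0.02·0.18 + 0.22·0.09 + 0.16·0.43
      = 0.0088 + 0.0418 + 0.0036 + 0.0198 + 0.0688 = 0.1428

P(L) ≈ 0.1428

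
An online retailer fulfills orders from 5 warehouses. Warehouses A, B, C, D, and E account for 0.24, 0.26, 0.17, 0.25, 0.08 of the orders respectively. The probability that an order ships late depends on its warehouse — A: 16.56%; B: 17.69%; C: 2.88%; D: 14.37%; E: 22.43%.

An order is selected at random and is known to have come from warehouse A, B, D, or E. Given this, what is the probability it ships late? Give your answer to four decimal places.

P(L|S) ≈ 0.1682

Let S = {A, B, D, E}.
P(S) = 0.24 + 0.26 + 0.25 + 0.08 = 0.83.
P(L ∩ S) = 0.1656·0.24 + 0.1769·0.26 + 0.1437·0.25 + 0.2243·0.08 = 0.039744 + 0.045994 + 0.035925 + 0.017944 = 0.139607.
P(L | S) = 0.139607 / 0.83 = 0.168201…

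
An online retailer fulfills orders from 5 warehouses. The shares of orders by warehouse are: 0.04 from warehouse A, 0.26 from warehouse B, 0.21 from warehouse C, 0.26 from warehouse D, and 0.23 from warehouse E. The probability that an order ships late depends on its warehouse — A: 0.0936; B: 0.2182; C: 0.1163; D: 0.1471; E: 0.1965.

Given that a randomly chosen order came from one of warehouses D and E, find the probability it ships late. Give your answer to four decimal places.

Let S = {D, E}.
P(S) = 0.26 + 0.23 = 0.49.
P(L ∩ S) = 0.1471·0.26 + 0.1965·0.23 = 0.038246 + 0.045195 = 0.083441.
P(L | S) = 0.083441 / 0.49 = 0.170288…

0.1703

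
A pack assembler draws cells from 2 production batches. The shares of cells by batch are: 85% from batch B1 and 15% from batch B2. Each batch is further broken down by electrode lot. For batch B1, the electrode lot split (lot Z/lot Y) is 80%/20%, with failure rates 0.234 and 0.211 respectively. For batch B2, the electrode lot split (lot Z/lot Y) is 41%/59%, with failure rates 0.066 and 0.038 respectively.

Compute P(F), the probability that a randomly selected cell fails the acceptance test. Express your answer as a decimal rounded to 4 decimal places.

0.2024

P(F|B1) = 0.8·0.234 + 0.2·0.211 = 0.1872 + 0.0422 = 0.2294
P(F|B2) = 0.41·0.066 + 0.59·0.038 = 0.02706 + 0.02242 = 0.04948
By total probability over the outer partition,
P(F) = 0.85·0.2294 + 0.15·0.04948
      = 0.19499 + 0.007422 = 0.202412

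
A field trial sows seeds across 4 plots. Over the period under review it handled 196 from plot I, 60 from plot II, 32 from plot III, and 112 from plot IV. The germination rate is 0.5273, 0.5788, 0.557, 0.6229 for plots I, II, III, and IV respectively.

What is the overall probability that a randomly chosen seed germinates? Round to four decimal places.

0.5642

Total: 196 + 60 + 32 + 112 = 400.
P(I) = 196/400 = 0.49. P(II) = 60/400 = 0.15. P(III) = 32/400 = 0.08. P(IV) = 112/400 = 0.28.
Summing over the partition,
P(G) = P(G|I)·P(I) + P(G|II)·P(II) + P(G|III)·P(III) + P(G|IV)·P(IV)
      = 0.5273·0.49 + 0.5788·0.15 + 0.557·0.08 + 0.6229·0.28
      = 0.258377 + 0.08682 + 0.04456 + 0.174412 = 0.564169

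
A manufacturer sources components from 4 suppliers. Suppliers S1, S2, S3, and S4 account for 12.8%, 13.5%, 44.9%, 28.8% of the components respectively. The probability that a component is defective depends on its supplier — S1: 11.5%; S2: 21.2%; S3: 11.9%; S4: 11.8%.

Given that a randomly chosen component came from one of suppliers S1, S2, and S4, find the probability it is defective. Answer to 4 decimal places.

0.1403

Let S = {S1, S2, S4}.
P(S) = 0.128 + 0.135 + 0.288 = 0.551.
P(D ∩ S) = 0.115·0.128 + 0.212·0.135 + 0.118·0.288 = 0.01472 + 0.02862 + 0.033984 = 0.077324.
P(D | S) = 0.077324 / 0.551 = 0.140334…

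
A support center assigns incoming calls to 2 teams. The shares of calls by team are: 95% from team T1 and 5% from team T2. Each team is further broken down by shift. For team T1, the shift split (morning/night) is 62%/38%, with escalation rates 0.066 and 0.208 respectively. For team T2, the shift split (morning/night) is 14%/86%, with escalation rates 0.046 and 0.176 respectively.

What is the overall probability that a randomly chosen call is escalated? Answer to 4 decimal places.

P(E|T1) = 0.62·0.066 + 0.38·0.208 = 0.04092 + 0.07904 = 0.11996
P(E|T2) = 0.14·0.046 + 0.86·0.176 = 0.00644 + 0.15136 = 0.1578
Then overall,
P(E) = 0.95·0.11996 + 0.05·0.1578
      = 0.113962 + 0.00789 = 0.121852

0.1219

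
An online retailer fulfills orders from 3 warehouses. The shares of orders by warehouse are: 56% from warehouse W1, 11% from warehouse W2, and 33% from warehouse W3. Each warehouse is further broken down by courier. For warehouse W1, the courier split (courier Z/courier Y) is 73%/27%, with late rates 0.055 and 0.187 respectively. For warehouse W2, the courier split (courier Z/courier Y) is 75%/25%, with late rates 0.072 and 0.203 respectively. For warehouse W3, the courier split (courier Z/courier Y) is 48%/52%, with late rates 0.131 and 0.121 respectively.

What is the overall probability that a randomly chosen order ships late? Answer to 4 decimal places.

0.1038

P(L|W1) = 0.73·0.055 + 0.27·0.187 = 0.04015 + 0.05049 = 0.09064
P(L|W2) = 0.75·0.072 + 0.25·0.203 = 0.054 + 0.05075 = 0.10475
P(L|W3) = 0.48·0.131 + 0.52·0.121 = 0.06288 + 0.06292 = 0.1258
By total probability over the outer partition,
P(L) = 0.56·0.09064 + 0.11·0.10475 + 0.33·0.1258
      = 0.0507584 + 0.0115225 + 0.041514 = 0.1037949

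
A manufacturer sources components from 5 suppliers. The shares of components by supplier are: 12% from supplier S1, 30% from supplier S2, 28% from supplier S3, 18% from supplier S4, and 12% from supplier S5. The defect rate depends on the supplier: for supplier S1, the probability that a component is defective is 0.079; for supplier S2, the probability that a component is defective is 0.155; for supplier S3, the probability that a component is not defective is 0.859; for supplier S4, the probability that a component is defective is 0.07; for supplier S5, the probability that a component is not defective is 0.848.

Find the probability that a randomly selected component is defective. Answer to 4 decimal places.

0.1263

P(D|S3) = 1 − 0.859 = 0.141.
P(D|S5) = 1 − 0.848 = 0.152.
P(D) = P(D|S1)·P(S1) + P(D|S2)·P(S2) + P(D|S3)·P(S3) + P(D|S4)·P(S4) + P(D|S5)·P(S5)
      = 0.079·0.12 + 0.155·0.3 + 0.141·0.28 + 0.07·0.18 + 0.152·0.12
      = 0.00948 + 0.0465 + 0.03948 + 0.0126 + 0.01824 = 0.1263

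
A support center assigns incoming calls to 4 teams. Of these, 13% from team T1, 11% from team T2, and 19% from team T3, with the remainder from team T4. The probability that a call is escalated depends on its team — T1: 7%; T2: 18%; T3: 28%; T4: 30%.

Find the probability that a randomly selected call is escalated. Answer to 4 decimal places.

P(T4) = 1 − (0.13 + 0.11 + 0.19) = 0.57.
P(E) = P(E|T1)·P(T1) + P(E|T2)·P(T2) + P(E|T3)·P(T3) + P(E|T4)·P(T4)
      = 0.07·0.13 + 0.18·0.11 + 0.28·0.19 + 0.3·0.57
      = 0.0091 + 0.0198 + 0.0532 + 0.171 = 0.2531

P(E) ≈ 0.2531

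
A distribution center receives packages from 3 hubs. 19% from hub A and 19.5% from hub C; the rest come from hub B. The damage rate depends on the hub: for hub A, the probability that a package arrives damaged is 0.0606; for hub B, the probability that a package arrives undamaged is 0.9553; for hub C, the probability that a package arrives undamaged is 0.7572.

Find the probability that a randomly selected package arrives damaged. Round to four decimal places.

P(B) = 1 − (0.19 + 0.195) = 0.615.
P(D|B) = 1 − 0.9553 = 0.0447.
P(D|C) = 1 − 0.7572 = 0.2428.
P(D) = P(D|A)·P(A) + P(D|B)·P(B) + P(D|C)·P(C)
      = 0.0606·0.19 + 0.0447·0.615 + 0.2428·0.195
      = 0.011514 + 0.0274905 + 0.047346 = 0.0863505

0.0864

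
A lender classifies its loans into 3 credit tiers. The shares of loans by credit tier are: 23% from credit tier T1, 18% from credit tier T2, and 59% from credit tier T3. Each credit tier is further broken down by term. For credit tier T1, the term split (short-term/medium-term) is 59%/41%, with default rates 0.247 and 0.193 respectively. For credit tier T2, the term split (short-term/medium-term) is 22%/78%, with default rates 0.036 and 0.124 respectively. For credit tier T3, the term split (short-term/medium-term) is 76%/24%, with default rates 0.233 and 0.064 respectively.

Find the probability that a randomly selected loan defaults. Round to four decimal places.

P(D|T1) = 0.59·0.247 + 0.41·0.193 = 0.14573 + 0.07913 = 0.22486
P(D|T2) = 0.22·0.036 + 0.78·0.124 = 0.00792 + 0.09672 = 0.10464
P(D|T3) = 0.76·0.233 + 0.24·0.064 = 0.17708 + 0.01536 = 0.19244
Then overall,
P(D) = 0.23·0.22486 + 0.18·0.10464 + 0.59·0.19244
      = 0.0517178 + 0.0188352 + 0.1135396 = 0.1840926

0.1841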